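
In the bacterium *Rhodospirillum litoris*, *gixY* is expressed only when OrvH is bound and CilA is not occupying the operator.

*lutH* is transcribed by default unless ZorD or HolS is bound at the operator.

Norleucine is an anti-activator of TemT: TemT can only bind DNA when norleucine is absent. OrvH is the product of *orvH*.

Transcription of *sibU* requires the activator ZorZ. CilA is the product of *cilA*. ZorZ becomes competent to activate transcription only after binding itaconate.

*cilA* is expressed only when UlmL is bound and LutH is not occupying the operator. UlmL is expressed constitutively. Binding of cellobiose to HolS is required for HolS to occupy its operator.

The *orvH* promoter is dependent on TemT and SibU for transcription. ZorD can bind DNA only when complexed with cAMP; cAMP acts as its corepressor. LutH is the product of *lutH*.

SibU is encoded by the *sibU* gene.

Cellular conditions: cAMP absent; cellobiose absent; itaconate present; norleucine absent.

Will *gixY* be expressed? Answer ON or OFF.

ON

cAMP is absent, so ZorD is inactive.
Cellobiose is absent, so HolS is inactive.
With no repressor bound, *lutH* is transcribed.
So LutH is produced and active.
UlmL is produced constitutively and is active.
With repressor LutH bound, *cilA* is not transcribed.
So CilA is not produced.
Norleucine is absent, so TemT is active.
Itaconate is present, so ZorZ is active.
No repressor is bound and ZorZ is active, so *sibU* is transcribed.
So SibU is produced and active.
No repressor is bound and TemT and SibU are active, so *orvH* is transcribed.
So OrvH is produced and active.
No repressor is bound and OrvH is active, so *gixY* is transcribed.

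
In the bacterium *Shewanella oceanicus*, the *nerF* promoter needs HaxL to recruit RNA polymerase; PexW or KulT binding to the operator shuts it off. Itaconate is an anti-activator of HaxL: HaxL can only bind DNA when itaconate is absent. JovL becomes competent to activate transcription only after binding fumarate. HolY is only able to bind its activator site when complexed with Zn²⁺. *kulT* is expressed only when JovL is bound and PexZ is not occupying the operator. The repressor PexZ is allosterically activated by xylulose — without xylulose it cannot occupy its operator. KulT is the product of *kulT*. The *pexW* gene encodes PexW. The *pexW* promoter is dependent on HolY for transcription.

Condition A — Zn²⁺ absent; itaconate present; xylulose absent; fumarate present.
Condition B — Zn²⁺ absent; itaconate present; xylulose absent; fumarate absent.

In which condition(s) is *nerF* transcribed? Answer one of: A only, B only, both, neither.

neither

Condition A:
Zn²⁺ is absent, so HolY is inactive.
Required activator HolY is absent, so *pexW* is not transcribed.
So PexW is not produced.
Itaconate is present, so HaxL is inactive.
Xylulose is absent, so PexZ is inactive.
Fumarate is present, so JovL is active.
No repressor is bound and JovL is active, so *kulT* is transcribed.
So KulT is produced and active.
With repressor KulT bound, *nerF* is not transcribed.
→ *nerF* is OFF in A.
Condition B:
Zn²⁺ is absent, so HolY is inactive.
Required activator HolY is absent, so *pexW* is not transcribed.
So PexW is not produced.
Itaconate is present, so HaxL is inactive.
Xylulose is absent, so PexZ is inactive.
Fumarate is absent, so JovL is inactive.
Required activator JovL is absent, so *kulT* is not transcribed.
So KulT is not produced.
Required activator HaxL is absent, so *nerF* is not transcribed.
→ *nerF* is OFF in B.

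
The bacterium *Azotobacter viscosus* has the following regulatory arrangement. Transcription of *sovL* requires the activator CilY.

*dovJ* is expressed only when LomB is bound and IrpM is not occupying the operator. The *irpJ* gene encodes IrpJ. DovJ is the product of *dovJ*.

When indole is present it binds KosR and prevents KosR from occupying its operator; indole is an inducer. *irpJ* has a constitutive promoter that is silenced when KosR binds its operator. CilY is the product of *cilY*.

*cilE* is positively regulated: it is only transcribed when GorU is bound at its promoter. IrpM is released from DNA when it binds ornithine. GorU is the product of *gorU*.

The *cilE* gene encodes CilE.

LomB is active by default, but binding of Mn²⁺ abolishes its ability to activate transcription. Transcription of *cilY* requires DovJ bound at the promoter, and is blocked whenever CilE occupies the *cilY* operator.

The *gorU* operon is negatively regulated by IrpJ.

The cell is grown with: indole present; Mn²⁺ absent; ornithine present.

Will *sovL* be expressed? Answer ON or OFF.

Indole is present, so KosR is inactive.
With no repressor bound, *irpJ* is transcribed.
So IrpJ is produced and active.
With repressor IrpJ bound, *gorU* is not transcribed.
So GorU is not produced.
Required activator GorU is absent, so *cilE* is not transcribed.
So CilE is not produced.
Mn²⁺ is absent, so LomB is active.
Ornithine is present, so IrpM is inactive.
No repressor is bound and LomB is active, so *dovJ* is transcribed.
So DovJ is produced and active.
No repressor is bound and DovJ is active, so *cilY* is transcribed.
So CilY is produced and active.
No repressor is bound and CilY is active, so *sovL* is transcribed.

ON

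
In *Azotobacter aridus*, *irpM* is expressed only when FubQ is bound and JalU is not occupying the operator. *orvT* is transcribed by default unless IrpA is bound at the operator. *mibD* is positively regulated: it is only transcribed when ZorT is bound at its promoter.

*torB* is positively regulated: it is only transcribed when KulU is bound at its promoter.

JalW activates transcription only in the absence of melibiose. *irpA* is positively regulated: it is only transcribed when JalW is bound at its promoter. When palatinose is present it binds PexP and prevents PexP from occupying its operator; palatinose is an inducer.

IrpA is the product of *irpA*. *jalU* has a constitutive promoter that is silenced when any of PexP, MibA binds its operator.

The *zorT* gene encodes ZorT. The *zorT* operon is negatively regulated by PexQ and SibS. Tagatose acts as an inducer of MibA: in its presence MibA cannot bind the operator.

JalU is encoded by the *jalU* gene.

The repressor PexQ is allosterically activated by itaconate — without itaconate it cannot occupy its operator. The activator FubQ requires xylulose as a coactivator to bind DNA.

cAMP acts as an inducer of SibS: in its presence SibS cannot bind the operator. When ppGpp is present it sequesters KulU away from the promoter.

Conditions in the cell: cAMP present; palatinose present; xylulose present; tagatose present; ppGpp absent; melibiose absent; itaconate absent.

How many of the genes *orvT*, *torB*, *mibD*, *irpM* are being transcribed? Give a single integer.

Melibiose is absent, so JalW is active.
No repressor is bound and JalW is active, so *irpA* is transcribed.
So IrpA is produced and active.
With repressor IrpA bound, *orvT* is not transcribed.
→ *orvT* is OFF.
ppGpp is absent, so KulU is active.
No repressor is bound and KulU is active, so *torB* is transcribed.
→ *torB* is ON.
Itaconate is absent, so PexQ is inactive.
cAMP is present, so SibS is inactive.
With no repressor bound, *zorT* is transcribed.
So ZorT is produced and active.
No repressor is bound and ZorT is active, so *mibD* is transcribed.
→ *mibD* is ON.
Xylulose is present, so FubQ is active.
Palatinose is present, so PexP is inactive.
Tagatose is present, so MibA is inactive.
With no repressor bound, *jalU* is transcribed.
So JalU is produced and active.
With repressor JalU bound, *irpM* is not transcribed.
→ *irpM* is OFF.
2 of the 4 genes are transcribed.

2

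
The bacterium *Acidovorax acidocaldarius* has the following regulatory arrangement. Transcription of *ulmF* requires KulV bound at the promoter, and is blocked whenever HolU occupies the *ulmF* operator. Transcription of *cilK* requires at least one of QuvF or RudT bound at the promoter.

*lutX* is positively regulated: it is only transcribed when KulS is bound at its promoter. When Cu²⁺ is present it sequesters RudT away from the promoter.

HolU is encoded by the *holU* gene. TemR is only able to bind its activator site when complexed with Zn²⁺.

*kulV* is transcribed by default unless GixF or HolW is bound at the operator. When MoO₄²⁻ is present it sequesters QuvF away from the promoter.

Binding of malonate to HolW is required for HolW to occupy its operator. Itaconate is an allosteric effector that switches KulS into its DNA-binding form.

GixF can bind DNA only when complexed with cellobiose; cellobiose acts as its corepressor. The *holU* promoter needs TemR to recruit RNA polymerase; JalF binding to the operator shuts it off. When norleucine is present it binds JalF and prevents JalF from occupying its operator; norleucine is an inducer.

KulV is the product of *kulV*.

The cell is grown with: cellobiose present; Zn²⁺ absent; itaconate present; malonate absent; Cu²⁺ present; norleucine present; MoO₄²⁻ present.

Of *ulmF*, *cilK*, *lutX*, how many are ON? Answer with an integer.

Norleucine is present, so JalF is inactive.
Zn²⁺ is absent, so TemR is inactive.
Required activator TemR is absent, so *holU* is not transcribed.
So HolU is not produced.
Cellobiose is present, so GixF is active.
Malonate is absent, so HolW is inactive.
With repressor GixF bound, *kulV* is not transcribed.
So KulV is not produced.
Required activator KulV is absent, so *ulmF* is not transcribed.
→ *ulmF* is OFF.
MoO₄²⁻ is present, so QuvF is inactive.
Cu²⁺ is present, so RudT is inactive.
No activator is available at the *cilK* promoter, so *cilK* is not transcribed.
→ *cilK* is OFF.
Itaconate is present, so KulS is active.
No repressor is bound and KulS is active, so *lutX* is transcribed.
→ *lutX* is ON.
1 of the 3 genes is transcribed.

1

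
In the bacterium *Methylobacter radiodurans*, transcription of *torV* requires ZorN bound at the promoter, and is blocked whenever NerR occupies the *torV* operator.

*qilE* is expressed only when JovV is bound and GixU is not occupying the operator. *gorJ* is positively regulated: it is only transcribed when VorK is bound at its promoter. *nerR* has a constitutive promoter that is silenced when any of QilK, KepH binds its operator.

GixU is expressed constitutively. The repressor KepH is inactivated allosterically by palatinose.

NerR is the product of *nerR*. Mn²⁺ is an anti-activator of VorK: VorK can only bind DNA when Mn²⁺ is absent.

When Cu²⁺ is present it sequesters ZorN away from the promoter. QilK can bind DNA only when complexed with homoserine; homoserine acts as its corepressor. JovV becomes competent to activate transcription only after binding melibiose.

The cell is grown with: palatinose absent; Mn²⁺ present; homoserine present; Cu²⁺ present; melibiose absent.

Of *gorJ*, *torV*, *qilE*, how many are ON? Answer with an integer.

Mn²⁺ is present, so VorK is inactive.
Required activator VorK is absent, so *gorJ* is not transcribed.
→ *gorJ* is OFF.
Homoserine is present, so QilK is active.
Palatinose is absent, so KepH is active.
With repressor QilK bound, *nerR* is not transcribed.
So NerR is not produced.
Cu²⁺ is present, so ZorN is inactive.
Required activator ZorN is absent, so *torV* is not transcribed.
→ *torV* is OFF.
GixU is produced constitutively and is active.
Melibiose is absent, so JovV is inactive.
With repressor GixU bound, *qilE* is not transcribed.
→ *qilE* is OFF.
0 of the 3 genes are transcribed.

0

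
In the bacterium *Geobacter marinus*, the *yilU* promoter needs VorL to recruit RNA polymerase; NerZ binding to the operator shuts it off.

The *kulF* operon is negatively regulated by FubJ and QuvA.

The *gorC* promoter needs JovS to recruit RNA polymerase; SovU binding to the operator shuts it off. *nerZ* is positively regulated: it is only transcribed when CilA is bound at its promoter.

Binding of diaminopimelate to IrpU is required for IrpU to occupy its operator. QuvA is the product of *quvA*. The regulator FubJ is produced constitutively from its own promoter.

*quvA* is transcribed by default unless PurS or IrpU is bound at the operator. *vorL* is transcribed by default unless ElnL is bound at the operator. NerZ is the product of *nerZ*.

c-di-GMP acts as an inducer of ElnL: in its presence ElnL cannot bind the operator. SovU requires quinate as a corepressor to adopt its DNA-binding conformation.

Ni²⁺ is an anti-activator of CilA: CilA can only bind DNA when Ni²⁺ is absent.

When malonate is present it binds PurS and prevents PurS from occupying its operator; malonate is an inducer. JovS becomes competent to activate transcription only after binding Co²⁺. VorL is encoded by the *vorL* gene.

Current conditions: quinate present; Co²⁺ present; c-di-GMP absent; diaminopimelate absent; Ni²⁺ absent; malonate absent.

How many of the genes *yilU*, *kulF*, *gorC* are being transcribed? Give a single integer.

0

c-di-GMP is absent, so ElnL is active.
With repressor ElnL bound, *vorL* is not transcribed.
So VorL is not produced.
Ni²⁺ is absent, so CilA is active.
No repressor is bound and CilA is active, so *nerZ* is transcribed.
So NerZ is produced and active.
With repressor NerZ bound, *yilU* is not transcribed.
→ *yilU* is OFF.
FubJ is produced constitutively and is active.
Malonate is absent, so PurS is active.
Diaminopimelate is absent, so IrpU is inactive.
With repressor PurS bound, *quvA* is not transcribed.
So QuvA is not produced.
With repressor FubJ bound, *kulF* is not transcribed.
→ *kulF* is OFF.
Quinate is present, so SovU is active.
Co²⁺ is present, so JovS is active.
With repressor SovU bound, *gorC* is not transcribed.
→ *gorC* is OFF.
0 of the 3 genes are transcribed.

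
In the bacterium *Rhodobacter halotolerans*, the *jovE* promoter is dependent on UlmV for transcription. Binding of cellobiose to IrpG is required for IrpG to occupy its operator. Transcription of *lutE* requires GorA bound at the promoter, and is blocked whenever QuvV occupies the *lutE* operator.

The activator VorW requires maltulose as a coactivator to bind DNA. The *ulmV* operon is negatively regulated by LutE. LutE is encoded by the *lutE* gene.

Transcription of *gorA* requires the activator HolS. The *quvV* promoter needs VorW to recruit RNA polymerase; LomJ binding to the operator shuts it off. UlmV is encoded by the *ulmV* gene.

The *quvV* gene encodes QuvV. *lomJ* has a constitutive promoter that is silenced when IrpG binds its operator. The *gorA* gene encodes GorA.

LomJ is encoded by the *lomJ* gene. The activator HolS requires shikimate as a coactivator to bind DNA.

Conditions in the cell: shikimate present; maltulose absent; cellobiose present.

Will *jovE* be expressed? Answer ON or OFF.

OFF

Cellobiose is present, so IrpG is active.
With repressor IrpG bound, *lomJ* is not transcribed.
So LomJ is not produced.
Maltulose is absent, so VorW is inactive.
Required activator VorW is absent, so *quvV* is not transcribed.
So QuvV is not produced.
Shikimate is present, so HolS is active.
No repressor is bound and HolS is active, so *gorA* is transcribed.
So GorA is produced and active.
No repressor is bound and GorA is active, so *lutE* is transcribed.
So LutE is produced and active.
With repressor LutE bound, *ulmV* is not transcribed.
So UlmV is not produced.
Required activator UlmV is absent, so *jovE* is not transcribed.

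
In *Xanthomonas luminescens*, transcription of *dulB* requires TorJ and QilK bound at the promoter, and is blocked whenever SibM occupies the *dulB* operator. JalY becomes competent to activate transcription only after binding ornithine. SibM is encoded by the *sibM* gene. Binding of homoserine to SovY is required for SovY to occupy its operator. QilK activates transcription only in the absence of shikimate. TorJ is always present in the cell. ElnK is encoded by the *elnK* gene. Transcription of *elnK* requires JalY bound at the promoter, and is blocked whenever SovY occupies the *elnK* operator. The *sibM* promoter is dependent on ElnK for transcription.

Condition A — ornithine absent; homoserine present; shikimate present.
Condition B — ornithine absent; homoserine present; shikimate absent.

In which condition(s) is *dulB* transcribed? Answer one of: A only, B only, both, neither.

Condition A:
Ornithine is absent, so JalY is inactive.
Homoserine is present, so SovY is active.
With repressor SovY bound, *elnK* is not transcribed.
So ElnK is not produced.
Required activator ElnK is absent, so *sibM* is not transcribed.
So SibM is not produced.
TorJ is produced constitutively and is active.
Shikimate is present, so QilK is inactive.
Required activator QilK is absent, so *dulB* is not transcribed.
→ *dulB* is OFF in A.
Condition B:
Ornithine is absent, so JalY is inactive.
Homoserine is present, so SovY is active.
With repressor SovY bound, *elnK* is not transcribed.
So ElnK is not produced.
Required activator ElnK is absent, so *sibM* is not transcribed.
So SibM is not produced.
TorJ is produced constitutively and is active.
Shikimate is absent, so QilK is active.
No repressor is bound and TorJ and QilK are active, so *dulB* is transcribed.
→ *dulB* is ON in B.

B only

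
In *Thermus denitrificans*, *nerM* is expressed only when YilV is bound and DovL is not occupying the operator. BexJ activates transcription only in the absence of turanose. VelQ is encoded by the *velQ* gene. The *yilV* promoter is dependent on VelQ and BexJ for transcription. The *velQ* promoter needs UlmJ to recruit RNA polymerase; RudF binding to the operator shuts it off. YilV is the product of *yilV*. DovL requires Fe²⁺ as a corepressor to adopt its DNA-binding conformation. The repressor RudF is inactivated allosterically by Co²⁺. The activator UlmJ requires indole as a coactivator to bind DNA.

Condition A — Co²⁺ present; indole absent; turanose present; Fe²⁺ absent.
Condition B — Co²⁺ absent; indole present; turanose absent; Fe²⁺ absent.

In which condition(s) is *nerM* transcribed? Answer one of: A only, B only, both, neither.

Condition A:
Co²⁺ is present, so RudF is inactive.
Indole is absent, so UlmJ is inactive.
Required activator UlmJ is absent, so *velQ* is not transcribed.
So VelQ is not produced.
Turanose is present, so BexJ is inactive.
Required activator VelQ is absent, so *yilV* is not transcribed.
So YilV is not produced.
Fe²⁺ is absent, so DovL is inactive.
Required activator YilV is absent, so *nerM* is not transcribed.
→ *nerM* is OFF in A.
Condition B:
Co²⁺ is absent, so RudF is active.
Indole is present, so UlmJ is active.
With repressor RudF bound, *velQ* is not transcribed.
So VelQ is not produced.
Turanose is absent, so BexJ is active.
Required activator VelQ is absent, so *yilV* is not transcribed.
So YilV is not produced.
Fe²⁺ is absent, so DovL is inactive.
Required activator YilV is absent, so *nerM* is not transcribed.
→ *nerM* is OFF in B.

neither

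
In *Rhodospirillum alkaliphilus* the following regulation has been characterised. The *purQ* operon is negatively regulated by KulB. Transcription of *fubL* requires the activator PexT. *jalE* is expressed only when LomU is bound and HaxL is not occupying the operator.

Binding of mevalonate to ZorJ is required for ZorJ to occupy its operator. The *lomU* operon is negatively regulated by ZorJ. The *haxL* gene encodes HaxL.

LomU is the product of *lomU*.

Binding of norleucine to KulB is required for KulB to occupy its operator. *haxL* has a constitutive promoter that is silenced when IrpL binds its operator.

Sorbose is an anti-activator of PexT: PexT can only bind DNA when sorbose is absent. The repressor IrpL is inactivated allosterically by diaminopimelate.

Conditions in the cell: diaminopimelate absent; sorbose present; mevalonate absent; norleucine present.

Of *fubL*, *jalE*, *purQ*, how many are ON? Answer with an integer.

Sorbose is present, so PexT is inactive.
Required activator PexT is absent, so *fubL* is not transcribed.
→ *fubL* is OFF.
Diaminopimelate is absent, so IrpL is active.
With repressor IrpL bound, *haxL* is not transcribed.
So HaxL is not produced.
Mevalonate is absent, so ZorJ is inactive.
With no repressor bound, *lomU* is transcribed.
So LomU is produced and active.
No repressor is bound and LomU is active, so *jalE* is transcribed.
→ *jalE* is ON.
Norleucine is present, so KulB is active.
With repressor KulB bound, *purQ* is not transcribed.
→ *purQ* is OFF.
1 of the 3 genes is transcribed.

1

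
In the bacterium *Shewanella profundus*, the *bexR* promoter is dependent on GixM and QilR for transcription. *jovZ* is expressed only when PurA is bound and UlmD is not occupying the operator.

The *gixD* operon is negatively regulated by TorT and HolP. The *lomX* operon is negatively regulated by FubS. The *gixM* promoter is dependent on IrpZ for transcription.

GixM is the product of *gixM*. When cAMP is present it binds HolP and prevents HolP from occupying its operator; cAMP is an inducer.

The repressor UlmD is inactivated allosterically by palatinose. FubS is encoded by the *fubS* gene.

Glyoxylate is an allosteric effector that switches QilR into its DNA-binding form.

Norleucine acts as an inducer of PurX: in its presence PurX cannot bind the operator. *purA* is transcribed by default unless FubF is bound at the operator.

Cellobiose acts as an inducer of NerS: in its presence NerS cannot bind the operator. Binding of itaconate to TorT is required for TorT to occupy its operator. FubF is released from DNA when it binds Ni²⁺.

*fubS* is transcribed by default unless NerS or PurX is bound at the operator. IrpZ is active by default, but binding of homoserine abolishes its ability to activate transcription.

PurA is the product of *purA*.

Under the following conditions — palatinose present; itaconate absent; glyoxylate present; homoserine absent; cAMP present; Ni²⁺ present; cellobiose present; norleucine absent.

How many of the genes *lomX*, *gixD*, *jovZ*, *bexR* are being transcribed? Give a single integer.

4

Cellobiose is present, so NerS is inactive.
Norleucine is absent, so PurX is active.
With repressor PurX bound, *fubS* is not transcribed.
So FubS is not produced.
With no repressor bound, *lomX* is transcribed.
→ *lomX* is ON.
Itaconate is absent, so TorT is inactive.
cAMP is present, so HolP is inactive.
With no repressor bound, *gixD* is transcribed.
→ *gixD* is ON.
Ni²⁺ is present, so FubF is inactive.
With no repressor bound, *purA* is transcribed.
So PurA is produced and active.
Palatinose is present, so UlmD is inactive.
No repressor is bound and PurA is active, so *jovZ* is transcribed.
→ *jovZ* is ON.
Homoserine is absent, so IrpZ is active.
No repressor is bound and IrpZ is active, so *gixM* is transcribed.
So GixM is produced and active.
Glyoxylate is present, so QilR is active.
No repressor is bound and GixM and QilR are active, so *bexR* is transcribed.
→ *bexR* is ON.
4 of the 4 genes are transcribed.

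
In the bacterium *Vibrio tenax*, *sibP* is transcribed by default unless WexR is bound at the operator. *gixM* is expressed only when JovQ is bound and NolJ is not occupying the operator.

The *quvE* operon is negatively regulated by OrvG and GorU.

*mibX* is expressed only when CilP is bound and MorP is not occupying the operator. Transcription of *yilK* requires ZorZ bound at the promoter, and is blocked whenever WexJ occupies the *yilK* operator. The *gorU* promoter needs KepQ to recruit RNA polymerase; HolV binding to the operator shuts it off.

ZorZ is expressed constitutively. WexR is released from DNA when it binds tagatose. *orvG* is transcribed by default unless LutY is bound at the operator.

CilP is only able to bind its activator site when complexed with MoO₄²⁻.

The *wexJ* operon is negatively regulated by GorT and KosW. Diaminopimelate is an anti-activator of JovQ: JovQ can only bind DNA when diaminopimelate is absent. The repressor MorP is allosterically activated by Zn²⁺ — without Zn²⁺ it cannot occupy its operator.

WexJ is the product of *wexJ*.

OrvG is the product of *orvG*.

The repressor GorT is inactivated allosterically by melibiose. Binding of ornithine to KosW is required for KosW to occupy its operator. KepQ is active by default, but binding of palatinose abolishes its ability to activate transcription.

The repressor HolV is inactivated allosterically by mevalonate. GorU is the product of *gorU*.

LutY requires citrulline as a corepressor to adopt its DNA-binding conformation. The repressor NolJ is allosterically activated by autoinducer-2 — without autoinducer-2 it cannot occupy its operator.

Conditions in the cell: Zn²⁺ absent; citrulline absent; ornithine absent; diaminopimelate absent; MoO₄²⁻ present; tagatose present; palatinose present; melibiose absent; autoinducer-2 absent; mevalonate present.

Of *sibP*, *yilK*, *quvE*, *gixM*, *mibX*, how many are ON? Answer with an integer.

Tagatose is present, so WexR is inactive.
With no repressor bound, *sibP* is transcribed.
→ *sibP* is ON.
Melibiose is absent, so GorT is active.
Ornithine is absent, so KosW is inactive.
With repressor GorT bound, *wexJ* is not transcribed.
So WexJ is not produced.
ZorZ is produced constitutively and is active.
No repressor is bound and ZorZ is active, so *yilK* is transcribed.
→ *yilK* is ON.
Citrulline is absent, so LutY is inactive.
With no repressor bound, *orvG* is transcribed.
So OrvG is produced and active.
Palatinose is present, so KepQ is inactive.
Mevalonate is present, so HolV is inactive.
Required activator KepQ is absent, so *gorU* is not transcribed.
So GorU is not produced.
With repressor OrvG bound, *quvE* is not transcribed.
→ *quvE* is OFF.
Autoinducer-2 is absent, so NolJ is inactive.
Diaminopimelate is absent, so JovQ is active.
No repressor is bound and JovQ is active, so *gixM* is transcribed.
→ *gixM* is ON.
Zn²⁺ is absent, so MorP is inactive.
MoO₄²⁻ is present, so CilP is active.
No repressor is bound and CilP is active, so *mibX* is transcribed.
→ *mibX* is ON.
4 of the 5 genes are transcribed.

4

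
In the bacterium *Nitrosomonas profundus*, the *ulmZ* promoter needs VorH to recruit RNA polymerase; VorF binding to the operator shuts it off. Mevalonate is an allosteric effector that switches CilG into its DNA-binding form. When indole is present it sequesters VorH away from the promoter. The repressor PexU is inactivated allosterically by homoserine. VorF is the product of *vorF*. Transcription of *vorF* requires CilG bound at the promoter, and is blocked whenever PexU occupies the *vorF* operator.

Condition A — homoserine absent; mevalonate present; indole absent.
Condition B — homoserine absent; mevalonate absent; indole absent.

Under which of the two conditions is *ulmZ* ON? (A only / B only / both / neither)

both

Condition A:
Homoserine is absent, so PexU is active.
Mevalonate is present, so CilG is active.
With repressor PexU bound, *vorF* is not transcribed.
So VorF is not produced.
Indole is absent, so VorH is active.
No repressor is bound and VorH is active, so *ulmZ* is transcribed.
→ *ulmZ* is ON in A.
Condition B:
Homoserine is absent, so PexU is active.
Mevalonate is absent, so CilG is inactive.
With repressor PexU bound, *vorF* is not transcribed.
So VorF is not produced.
Indole is absent, so VorH is active.
No repressor is bound and VorH is active, so *ulmZ* is transcribed.
→ *ulmZ* is ON in B.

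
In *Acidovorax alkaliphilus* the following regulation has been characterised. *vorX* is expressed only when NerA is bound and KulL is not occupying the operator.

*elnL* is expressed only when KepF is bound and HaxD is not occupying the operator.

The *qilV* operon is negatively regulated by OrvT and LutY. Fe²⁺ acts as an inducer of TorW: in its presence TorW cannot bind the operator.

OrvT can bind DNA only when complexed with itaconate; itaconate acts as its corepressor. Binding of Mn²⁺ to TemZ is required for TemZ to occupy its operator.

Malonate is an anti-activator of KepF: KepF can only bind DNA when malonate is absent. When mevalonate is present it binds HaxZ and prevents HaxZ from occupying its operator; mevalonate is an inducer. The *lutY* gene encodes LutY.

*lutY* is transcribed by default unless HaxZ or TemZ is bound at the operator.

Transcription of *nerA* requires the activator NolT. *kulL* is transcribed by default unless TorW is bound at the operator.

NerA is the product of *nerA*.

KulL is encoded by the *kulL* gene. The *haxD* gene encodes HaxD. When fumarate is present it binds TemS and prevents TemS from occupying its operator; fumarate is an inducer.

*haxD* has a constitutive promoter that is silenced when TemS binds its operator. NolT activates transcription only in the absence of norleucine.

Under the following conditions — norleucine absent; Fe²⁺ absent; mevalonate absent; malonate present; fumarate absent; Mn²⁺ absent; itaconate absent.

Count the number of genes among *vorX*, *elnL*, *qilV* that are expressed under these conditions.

Fe²⁺ is absent, so TorW is active.
With repressor TorW bound, *kulL* is not transcribed.
So KulL is not produced.
Norleucine is absent, so NolT is active.
No repressor is bound and NolT is active, so *nerA* is transcribed.
So NerA is produced and active.
No repressor is bound and NerA is active, so *vorX* is transcribed.
→ *vorX* is ON.
Fumarate is absent, so TemS is active.
With repressor TemS bound, *haxD* is not transcribed.
So HaxD is not produced.
Malonate is present, so KepF is inactive.
Required activator KepF is absent, so *elnL* is not transcribed.
→ *elnL* is OFF.
Itaconate is absent, so OrvT is inactive.
Mevalonate is absent, so HaxZ is active.
Mn²⁺ is absent, so TemZ is inactive.
With repressor HaxZ bound, *lutY* is not transcribed.
So LutY is not produced.
With no repressor bound, *qilV* is transcribed.
→ *qilV* is ON.
2 of the 3 genes are transcribed.

2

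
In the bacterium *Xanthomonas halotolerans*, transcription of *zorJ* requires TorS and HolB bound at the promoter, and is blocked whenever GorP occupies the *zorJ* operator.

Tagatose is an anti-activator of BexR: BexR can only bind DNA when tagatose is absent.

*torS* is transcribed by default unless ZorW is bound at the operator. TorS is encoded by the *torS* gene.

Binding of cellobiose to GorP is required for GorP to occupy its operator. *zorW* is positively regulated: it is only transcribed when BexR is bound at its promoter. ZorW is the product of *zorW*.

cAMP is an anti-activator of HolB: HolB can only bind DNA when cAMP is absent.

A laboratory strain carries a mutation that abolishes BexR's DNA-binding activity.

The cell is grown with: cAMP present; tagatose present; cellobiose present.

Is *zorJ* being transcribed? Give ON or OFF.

BexR is non-functional in this strain, so it has no effect.
Required activator BexR is absent, so *zorW* is not transcribed.
So ZorW is not produced.
With no repressor bound, *torS* is transcribed.
So TorS is produced and active.
Cellobiose is present, so GorP is active.
cAMP is present, so HolB is inactive.
With repressor GorP bound, *zorJ* is not transcribed.

OFF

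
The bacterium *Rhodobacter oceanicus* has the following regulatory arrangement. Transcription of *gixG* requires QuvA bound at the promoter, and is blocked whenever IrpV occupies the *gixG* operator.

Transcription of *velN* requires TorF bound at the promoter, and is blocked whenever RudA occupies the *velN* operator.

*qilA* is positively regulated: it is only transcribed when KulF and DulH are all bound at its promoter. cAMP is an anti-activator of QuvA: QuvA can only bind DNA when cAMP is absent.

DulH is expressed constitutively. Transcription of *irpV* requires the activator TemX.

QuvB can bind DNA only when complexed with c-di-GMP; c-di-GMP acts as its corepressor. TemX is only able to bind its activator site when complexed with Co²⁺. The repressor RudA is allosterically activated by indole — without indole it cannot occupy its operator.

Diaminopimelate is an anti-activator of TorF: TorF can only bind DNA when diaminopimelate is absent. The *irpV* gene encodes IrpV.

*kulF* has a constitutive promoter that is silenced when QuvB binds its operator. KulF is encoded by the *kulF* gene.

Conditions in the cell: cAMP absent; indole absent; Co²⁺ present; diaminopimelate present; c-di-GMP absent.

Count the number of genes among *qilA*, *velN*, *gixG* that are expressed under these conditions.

c-di-GMP is absent, so QuvB is inactive.
With no repressor bound, *kulF* is transcribed.
So KulF is produced and active.
DulH is produced constitutively and is active.
No repressor is bound and KulF and DulH are active, so *qilA* is transcribed.
→ *qilA* is ON.
Indole is absent, so RudA is inactive.
Diaminopimelate is present, so TorF is inactive.
Required activator TorF is absent, so *velN* is not transcribed.
→ *velN* is OFF.
Co²⁺ is present, so TemX is active.
No repressor is bound and TemX is active, so *irpV* is transcribed.
So IrpV is produced and active.
cAMP is absent, so QuvA is active.
With repressor IrpV bound, *gixG* is not transcribed.
→ *gixG* is OFF.
1 of the 3 genes is transcribed.

1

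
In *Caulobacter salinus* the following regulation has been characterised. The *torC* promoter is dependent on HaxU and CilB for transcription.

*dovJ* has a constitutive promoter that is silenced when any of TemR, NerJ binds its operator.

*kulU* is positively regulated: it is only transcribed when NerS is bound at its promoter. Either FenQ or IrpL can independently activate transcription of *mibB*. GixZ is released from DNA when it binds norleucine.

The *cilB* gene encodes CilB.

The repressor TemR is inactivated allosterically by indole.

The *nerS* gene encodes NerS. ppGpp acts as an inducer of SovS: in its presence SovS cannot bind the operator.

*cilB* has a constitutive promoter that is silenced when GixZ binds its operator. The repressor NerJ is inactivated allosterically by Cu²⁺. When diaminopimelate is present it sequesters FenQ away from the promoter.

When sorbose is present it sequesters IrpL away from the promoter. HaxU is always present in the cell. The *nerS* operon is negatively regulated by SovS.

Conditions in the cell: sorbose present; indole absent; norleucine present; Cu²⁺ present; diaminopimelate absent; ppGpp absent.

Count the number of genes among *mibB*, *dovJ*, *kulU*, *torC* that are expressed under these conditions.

Diaminopimelate is absent, so FenQ is active.
Sorbose is present, so IrpL is inactive.
Activator FenQ is present, so *mibB* is transcribed.
→ *mibB* is ON.
Indole is absent, so TemR is active.
Cu²⁺ is present, so NerJ is inactive.
With repressor TemR bound, *dovJ* is not transcribed.
→ *dovJ* is OFF.
ppGpp is absent, so SovS is active.
With repressor SovS bound, *nerS* is not transcribed.
So NerS is not produced.
Required activator NerS is absent, so *kulU* is not transcribed.
→ *kulU* is OFF.
HaxU is produced constitutively and is active.
Norleucine is present, so GixZ is inactive.
With no repressor bound, *cilB* is transcribed.
So CilB is produced and active.
No repressor is bound and HaxU and CilB are active, so *torC* is transcribed.
→ *torC* is ON.
2 of the 4 genes are transcribed.

2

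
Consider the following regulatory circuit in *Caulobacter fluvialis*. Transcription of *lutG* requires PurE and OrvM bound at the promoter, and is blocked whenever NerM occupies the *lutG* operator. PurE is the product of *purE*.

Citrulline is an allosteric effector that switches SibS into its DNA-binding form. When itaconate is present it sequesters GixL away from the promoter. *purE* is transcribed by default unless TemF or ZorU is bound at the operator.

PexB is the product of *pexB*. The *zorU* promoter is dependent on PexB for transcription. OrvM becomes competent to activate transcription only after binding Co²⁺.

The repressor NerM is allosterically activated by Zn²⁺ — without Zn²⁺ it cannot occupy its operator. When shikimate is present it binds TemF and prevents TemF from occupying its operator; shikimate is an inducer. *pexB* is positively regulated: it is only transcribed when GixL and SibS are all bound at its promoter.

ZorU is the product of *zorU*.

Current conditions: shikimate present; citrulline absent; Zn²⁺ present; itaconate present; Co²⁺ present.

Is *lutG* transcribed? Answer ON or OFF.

Shikimate is present, so TemF is inactive.
Itaconate is present, so GixL is inactive.
Citrulline is absent, so SibS is inactive.
Required activator GixL is absent, so *pexB* is not transcribed.
So PexB is not produced.
Required activator PexB is absent, so *zorU* is not transcribed.
So ZorU is not produced.
With no repressor bound, *purE* is transcribed.
So PurE is produced and active.
Zn²⁺ is present, so NerM is active.
Co²⁺ is present, so OrvM is active.
With repressor NerM bound, *lutG* is not transcribed.

OFF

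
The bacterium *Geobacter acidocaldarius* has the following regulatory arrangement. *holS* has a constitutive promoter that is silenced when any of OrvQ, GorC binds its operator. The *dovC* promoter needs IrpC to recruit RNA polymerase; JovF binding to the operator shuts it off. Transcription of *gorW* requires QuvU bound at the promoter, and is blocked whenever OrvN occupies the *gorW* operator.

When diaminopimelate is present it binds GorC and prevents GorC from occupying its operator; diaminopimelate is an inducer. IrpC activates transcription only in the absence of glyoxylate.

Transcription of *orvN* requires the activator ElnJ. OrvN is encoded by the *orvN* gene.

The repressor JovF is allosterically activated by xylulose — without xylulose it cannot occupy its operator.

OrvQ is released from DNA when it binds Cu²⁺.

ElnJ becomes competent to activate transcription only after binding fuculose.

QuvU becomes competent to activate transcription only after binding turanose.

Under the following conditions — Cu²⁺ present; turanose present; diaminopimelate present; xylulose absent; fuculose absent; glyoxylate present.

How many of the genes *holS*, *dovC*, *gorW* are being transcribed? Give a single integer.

Cu²⁺ is present, so OrvQ is inactive.
Diaminopimelate is present, so GorC is inactive.
With no repressor bound, *holS* is transcribed.
→ *holS* is ON.
Xylulose is absent, so JovF is inactive.
Glyoxylate is present, so IrpC is inactive.
Required activator IrpC is absent, so *dovC* is not transcribed.
→ *dovC* is OFF.
Turanose is present, so QuvU is active.
Fuculose is absent, so ElnJ is inactive.
Required activator ElnJ is absent, so *orvN* is not transcribed.
So OrvN is not produced.
No repressor is bound and QuvU is active, so *gorW* is transcribed.
→ *gorW* is ON.
2 of the 3 genes are transcribed.

2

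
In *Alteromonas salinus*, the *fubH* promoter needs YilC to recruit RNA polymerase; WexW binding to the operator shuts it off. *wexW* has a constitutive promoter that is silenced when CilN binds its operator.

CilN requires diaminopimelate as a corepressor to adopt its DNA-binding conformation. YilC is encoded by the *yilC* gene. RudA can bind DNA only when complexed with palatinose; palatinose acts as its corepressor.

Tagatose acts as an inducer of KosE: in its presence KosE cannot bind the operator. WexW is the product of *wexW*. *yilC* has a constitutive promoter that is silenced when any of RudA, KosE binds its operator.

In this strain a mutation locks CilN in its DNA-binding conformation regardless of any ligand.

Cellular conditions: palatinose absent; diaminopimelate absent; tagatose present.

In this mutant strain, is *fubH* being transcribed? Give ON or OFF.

Palatinose is absent, so RudA is inactive.
Tagatose is present, so KosE is inactive.
With no repressor bound, *yilC* is transcribed.
So YilC is produced and active.
CilN is constitutively active in this strain.
With repressor CilN bound, *wexW* is not transcribed.
So WexW is not produced.
No repressor is bound and YilC is active, so *fubH* is transcribed.

ON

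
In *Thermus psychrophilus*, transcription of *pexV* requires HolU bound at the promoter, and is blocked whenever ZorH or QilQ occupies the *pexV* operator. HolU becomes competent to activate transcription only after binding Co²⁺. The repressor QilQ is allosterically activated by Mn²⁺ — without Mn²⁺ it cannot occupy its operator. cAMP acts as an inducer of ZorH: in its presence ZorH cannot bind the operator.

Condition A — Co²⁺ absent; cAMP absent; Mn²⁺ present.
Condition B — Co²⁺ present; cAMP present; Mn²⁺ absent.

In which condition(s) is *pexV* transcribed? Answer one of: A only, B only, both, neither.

Condition A:
Co²⁺ is absent, so HolU is inactive.
cAMP is absent, so ZorH is active.
Mn²⁺ is present, so QilQ is active.
With repressor ZorH bound, *pexV* is not transcribed.
→ *pexV* is OFF in A.
Condition B:
Co²⁺ is present, so HolU is active.
cAMP is present, so ZorH is inactive.
Mn²⁺ is absent, so QilQ is inactive.
No repressor is bound and HolU is active, so *pexV* is transcribed.
→ *pexV* is ON in B.

B only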